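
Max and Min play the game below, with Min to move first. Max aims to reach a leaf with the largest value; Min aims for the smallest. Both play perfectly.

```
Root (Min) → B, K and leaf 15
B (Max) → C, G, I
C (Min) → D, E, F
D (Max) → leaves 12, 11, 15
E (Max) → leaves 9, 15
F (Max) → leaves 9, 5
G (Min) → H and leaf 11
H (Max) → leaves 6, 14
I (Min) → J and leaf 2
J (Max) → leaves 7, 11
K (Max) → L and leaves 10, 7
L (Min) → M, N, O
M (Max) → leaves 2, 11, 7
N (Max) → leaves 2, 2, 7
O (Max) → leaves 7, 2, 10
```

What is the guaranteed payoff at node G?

H: max(6, 14) = 14
G: min(14, 11) = 11

11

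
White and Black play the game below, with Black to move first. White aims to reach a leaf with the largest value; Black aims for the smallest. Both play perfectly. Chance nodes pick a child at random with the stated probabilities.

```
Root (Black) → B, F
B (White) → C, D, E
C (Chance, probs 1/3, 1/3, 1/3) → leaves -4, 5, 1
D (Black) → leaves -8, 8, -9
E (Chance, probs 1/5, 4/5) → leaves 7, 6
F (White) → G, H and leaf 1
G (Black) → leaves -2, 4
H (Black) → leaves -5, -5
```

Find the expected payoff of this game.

C (Chance): 1/3·-4 + 1/3·5 + 1/3·1 = 0.67
D (Black): min(-8, 8, -9) = -9
E (Chance): 1/5·7 + 4/5·6 = 6.2
B (White): max(0.67, -9, 6.2) = 6.2
G (Black): min(-2, 4) = -2
H (Black): min(-5, -5) = -5
F (White): max(-2, -5, 1) = 1
Root (Black): min(6.2, 1) = 1

1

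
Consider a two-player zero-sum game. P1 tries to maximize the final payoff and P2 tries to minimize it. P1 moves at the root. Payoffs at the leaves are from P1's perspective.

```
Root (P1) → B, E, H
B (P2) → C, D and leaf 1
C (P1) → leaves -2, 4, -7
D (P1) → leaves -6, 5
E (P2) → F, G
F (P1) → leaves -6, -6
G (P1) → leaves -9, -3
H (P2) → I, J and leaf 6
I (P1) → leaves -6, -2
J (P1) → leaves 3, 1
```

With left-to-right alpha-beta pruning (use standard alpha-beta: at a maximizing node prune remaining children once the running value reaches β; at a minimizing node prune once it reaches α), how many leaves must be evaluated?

10

C [α=-∞,β=+∞]: v=4
D [α=-∞,β=4]: v=5
B [α=-∞,β=+∞]: v=1
F [α=1,β=+∞]: v=-6
E [α=1,β=+∞]: v=-6 after child 1 ≤ α → α-cutoff, skip 1
I [α=1,β=+∞]: v=-2
H [α=1,β=+∞]: v=-2 after child 1 ≤ α → α-cutoff, skip 2
Root [α=-∞,β=+∞]: v=1
Leaves evaluated: 10 of 15.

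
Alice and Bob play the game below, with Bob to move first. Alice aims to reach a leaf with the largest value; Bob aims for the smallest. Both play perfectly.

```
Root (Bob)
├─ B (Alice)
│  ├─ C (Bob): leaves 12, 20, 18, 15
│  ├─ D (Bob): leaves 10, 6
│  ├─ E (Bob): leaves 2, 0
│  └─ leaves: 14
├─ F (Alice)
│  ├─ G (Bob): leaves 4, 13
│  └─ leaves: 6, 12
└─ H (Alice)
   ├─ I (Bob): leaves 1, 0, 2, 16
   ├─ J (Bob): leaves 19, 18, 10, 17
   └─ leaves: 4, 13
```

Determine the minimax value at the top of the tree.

12

C (Bob): min(12, 20, 18, 15) = 12
D (Bob): min(10, 6) = 6
E (Bob): min(2, 0) = 0
B (Alice): max(12, 6, 0, 14) = 14
G (Bob): min(4, 13) = 4
F (Alice): max(4, 6, 12) = 12
I (Bob): min(1, 0, 2, 16) = 0
J (Bob): min(19, 18, 10, 17) = 10
H (Alice): max(0, 10, 4, 13) = 13
Root (Bob): min(14, 12, 13) = 12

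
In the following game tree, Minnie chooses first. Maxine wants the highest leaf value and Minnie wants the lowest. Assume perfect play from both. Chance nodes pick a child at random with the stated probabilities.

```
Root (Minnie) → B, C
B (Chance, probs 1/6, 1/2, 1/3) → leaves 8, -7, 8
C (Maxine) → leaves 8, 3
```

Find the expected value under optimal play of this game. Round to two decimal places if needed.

0.5

B (Chance): 1/6·8 + 1/2·-7 + 1/3·8 = 0.5
C (Maxine): max(8, 3) = 8
Root (Minnie): min(0.5, 8) = 0.5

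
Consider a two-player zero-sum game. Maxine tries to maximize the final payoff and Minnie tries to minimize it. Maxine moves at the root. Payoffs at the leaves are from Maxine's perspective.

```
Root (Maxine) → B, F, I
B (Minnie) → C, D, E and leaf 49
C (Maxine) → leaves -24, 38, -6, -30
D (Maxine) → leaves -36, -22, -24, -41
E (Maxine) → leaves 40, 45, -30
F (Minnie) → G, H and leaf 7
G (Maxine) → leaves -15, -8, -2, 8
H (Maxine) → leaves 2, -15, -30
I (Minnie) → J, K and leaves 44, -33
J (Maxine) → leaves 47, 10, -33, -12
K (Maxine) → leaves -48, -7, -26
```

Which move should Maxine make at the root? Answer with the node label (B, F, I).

F

C (Maxine): max(-24, 38, -6, -30) = 38
D (Maxine): max(-36, -22, -24, -41) = -22
E (Maxine): max(40, 45, -30) = 45
B (Minnie): min(38, -22, 45, 49) = -22
G (Maxine): max(-15, -8, -2, 8) = 8
H (Maxine): max(2, -15, -30) = 2
F (Minnie): min(8, 2, 7) = 2
J (Maxine): max(47, 10, -33, -12) = 47
K (Maxine): max(-48, -7, -26) = -7
I (Minnie): min(47, -7, 44, -33) = -33
Root (Maxine): max(-22, 2, -33) = 2
Maxine picks the child with the highest value: F (value 2).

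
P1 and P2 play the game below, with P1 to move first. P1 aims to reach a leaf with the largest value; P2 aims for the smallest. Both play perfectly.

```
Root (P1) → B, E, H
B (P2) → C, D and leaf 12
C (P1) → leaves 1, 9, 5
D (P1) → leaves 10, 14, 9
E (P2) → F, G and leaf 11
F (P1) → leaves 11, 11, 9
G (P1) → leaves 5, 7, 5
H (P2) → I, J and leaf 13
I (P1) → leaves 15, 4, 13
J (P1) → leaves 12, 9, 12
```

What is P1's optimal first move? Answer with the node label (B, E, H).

C (P1): max(1, 9, 5) = 9
D (P1): max(10, 14, 9) = 14
B (P2): min(9, 14, 12) = 9
F (P1): max(11, 11, 9) = 11
G (P1): max(5, 7, 5) = 7
E (P2): min(11, 7, 11) = 7
I (P1): max(15, 4, 13) = 15
J (P1): max(12, 9, 12) = 12
H (P2): min(15, 12, 13) = 12
Root (P1): max(9, 7, 12) = 12
P1 picks the child with the highest value: H (value 12).

H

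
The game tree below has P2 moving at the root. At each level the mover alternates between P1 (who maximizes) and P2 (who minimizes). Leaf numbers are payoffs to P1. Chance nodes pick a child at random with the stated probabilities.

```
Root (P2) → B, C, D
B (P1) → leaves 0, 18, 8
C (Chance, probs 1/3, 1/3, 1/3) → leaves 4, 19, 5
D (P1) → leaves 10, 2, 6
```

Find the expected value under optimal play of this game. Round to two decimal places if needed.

B (P1): max(0, 18, 8) = 18
C (Chance): 1/3·4 + 1/3·19 + 1/3·5 = 9.33
D (P1): max(10, 2, 6) = 10
Root (P2): min(18, 9.33, 10) = 9.33

9.33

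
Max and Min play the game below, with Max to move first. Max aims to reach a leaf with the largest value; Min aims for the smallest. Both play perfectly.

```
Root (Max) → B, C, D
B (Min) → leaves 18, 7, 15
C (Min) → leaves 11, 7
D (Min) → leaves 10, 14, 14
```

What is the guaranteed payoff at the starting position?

10

B (Min): min(18, 7, 15) = 7
C (Min): min(11, 7) = 7
D (Min): min(10, 14, 14) = 10
Root (Max): max(7, 7, 10) = 10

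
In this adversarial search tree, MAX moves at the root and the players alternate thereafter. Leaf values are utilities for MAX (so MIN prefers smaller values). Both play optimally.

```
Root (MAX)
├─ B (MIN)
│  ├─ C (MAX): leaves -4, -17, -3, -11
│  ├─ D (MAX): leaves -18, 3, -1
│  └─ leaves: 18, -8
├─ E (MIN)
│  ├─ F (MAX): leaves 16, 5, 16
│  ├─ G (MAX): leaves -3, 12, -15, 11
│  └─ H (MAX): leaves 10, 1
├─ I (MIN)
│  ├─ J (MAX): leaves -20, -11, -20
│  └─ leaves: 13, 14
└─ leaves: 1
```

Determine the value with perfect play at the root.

C (MAX): max(-4, -17, -3, -11) = -3
D (MAX): max(-18, 3, -1) = 3
B (MIN): min(-3, 3, 18, -8) = -8
F (MAX): max(16, 5, 16) = 16
G (MAX): max(-3, 12, -15, 11) = 12
H (MAX): max(10, 1) = 10
E (MIN): min(16, 12, 10) = 10
J (MAX): max(-20, -11, -20) = -11
I (MIN): min(-11, 13, 14) = -11
Root (MAX): max(-8, 10, -11, 1) = 10

10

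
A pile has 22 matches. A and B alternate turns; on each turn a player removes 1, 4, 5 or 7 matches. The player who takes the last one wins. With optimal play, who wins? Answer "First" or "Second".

First

W/L table (W = player to move can force a win):
i:   0  1  2  3  4  5  6  7  8  9 10 11 12 13 14 15 16 17 18 19 20 21 22
     L  W  L  W  W  W  W  W  L  W  L  W  W  W  W  W  L  W  L  W  W  W  W
Position 22 is W, so the first player wins.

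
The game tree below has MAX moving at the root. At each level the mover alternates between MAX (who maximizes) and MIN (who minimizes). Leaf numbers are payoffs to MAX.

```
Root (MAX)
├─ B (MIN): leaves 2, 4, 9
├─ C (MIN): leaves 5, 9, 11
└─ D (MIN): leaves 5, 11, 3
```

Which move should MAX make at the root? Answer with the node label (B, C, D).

C

B (MIN): min(2, 4, 9) = 2
C (MIN): min(5, 9, 11) = 5
D (MIN): min(5, 11, 3) = 3
Root (MAX): max(2, 5, 3) = 5
MAX picks the child with the highest value: C (value 5).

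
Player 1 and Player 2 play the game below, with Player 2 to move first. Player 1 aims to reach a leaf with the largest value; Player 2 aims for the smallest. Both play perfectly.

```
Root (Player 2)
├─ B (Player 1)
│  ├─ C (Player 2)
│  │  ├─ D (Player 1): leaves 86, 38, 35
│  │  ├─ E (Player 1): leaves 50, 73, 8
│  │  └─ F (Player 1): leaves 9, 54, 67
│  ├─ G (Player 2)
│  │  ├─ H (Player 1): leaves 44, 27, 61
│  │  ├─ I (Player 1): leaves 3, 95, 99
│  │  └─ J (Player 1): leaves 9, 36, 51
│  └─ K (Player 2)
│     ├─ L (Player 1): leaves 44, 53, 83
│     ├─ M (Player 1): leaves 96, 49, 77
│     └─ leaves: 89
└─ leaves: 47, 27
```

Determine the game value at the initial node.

27

D (Player 1): max(86, 38, 35) = 86
E (Player 1): max(50, 73, 8) = 73
F (Player 1): max(9, 54, 67) = 67
C (Player 2): min(86, 73, 67) = 67
H (Player 1): max(44, 27, 61) = 61
I (Player 1): max(3, 95, 99) = 99
J (Player 1): max(9, 36, 51) = 51
G (Player 2): min(61, 99, 51) = 51
L (Player 1): max(44, 53, 83) = 83
M (Player 1): max(96, 49, 77) = 96
K (Player 2): min(83, 96, 89) = 83
B (Player 1): max(67, 51, 83) = 83
Root (Player 2): min(83, 47, 27) = 27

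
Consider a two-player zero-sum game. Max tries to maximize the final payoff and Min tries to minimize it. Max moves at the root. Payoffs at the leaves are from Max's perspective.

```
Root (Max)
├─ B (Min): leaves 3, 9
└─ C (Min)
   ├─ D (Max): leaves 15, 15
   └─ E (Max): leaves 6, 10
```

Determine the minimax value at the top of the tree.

10

B (Min): min(3, 9) = 3
D (Max): max(15, 15) = 15
E (Max): max(6, 10) = 10
C (Min): min(15, 10) = 10
Root (Max): max(3, 10) = 10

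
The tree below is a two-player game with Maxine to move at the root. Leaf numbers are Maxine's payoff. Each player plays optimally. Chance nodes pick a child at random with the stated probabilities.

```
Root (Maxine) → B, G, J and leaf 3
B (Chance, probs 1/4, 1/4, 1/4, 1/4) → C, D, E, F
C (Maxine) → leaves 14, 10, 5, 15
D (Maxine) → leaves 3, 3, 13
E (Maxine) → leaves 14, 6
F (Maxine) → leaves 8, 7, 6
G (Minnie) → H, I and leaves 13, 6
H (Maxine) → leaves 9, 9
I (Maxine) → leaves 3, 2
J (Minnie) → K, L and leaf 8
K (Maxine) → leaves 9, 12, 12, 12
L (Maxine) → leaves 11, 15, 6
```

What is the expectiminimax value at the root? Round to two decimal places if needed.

12.5

C (Maxine): max(14, 10, 5, 15) = 15
D (Maxine): max(3, 3, 13) = 13
E (Maxine): max(14, 6) = 14
F (Maxine): max(8, 7, 6) = 8
B (Chance): 1/4·15 + 1/4·13 + 1/4·14 + 1/4·8 = 12.5
H (Maxine): max(9, 9) = 9
I (Maxine): max(3, 2) = 3
G (Minnie): min(9, 3, 13, 6) = 3
K (Maxine): max(9, 12, 12, 12) = 12
L (Maxine): max(11, 15, 6) = 15
J (Minnie): min(12, 15, 8) = 8
Root (Maxine): max(12.5, 3, 8, 3) = 12.5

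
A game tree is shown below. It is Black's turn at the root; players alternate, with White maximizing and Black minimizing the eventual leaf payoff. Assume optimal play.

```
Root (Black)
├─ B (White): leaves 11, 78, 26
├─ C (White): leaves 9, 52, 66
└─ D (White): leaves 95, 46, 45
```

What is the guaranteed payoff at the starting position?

66

B (White): max(11, 78, 26) = 78
C (White): max(9, 52, 66) = 66
D (White): max(95, 46, 45) = 95
Root (Black): min(78, 66, 95) = 66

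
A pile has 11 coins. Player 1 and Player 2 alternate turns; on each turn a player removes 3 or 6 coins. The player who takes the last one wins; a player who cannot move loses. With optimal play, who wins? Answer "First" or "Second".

Mark each pile size as W (mover wins) or L (mover loses):
i:   0  1  2  3  4  5  6  7  8  9 10 11
     L  L  L  W  W  W  W  W  W  L  L  L
Position 11 is L, so the second player wins.

Second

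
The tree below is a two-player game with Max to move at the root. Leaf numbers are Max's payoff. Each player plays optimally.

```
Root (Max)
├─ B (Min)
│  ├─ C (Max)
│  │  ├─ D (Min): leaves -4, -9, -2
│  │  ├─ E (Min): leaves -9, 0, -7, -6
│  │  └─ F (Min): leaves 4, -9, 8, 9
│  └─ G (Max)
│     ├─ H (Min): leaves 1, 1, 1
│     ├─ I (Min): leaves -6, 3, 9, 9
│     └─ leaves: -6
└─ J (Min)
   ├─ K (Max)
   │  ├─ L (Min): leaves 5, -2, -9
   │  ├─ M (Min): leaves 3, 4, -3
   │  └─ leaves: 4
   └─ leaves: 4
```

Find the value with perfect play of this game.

4

D (Min): min(-4, -9, -2) = -9
E (Min): min(-9, 0, -7, -6) = -9
F (Min): min(4, -9, 8, 9) = -9
C (Max): max(-9, -9, -9) = -9
H (Min): min(1, 1, 1) = 1
I (Min): min(-6, 3, 9, 9) = -6
G (Max): max(1, -6, -6) = 1
B (Min): min(-9, 1) = -9
L (Min): min(5, -2, -9) = -9
M (Min): min(3, 4, -3) = -3
K (Max): max(-9, -3, 4) = 4
J (Min): min(4, 4) = 4
Root (Max): max(-9, 4) = 4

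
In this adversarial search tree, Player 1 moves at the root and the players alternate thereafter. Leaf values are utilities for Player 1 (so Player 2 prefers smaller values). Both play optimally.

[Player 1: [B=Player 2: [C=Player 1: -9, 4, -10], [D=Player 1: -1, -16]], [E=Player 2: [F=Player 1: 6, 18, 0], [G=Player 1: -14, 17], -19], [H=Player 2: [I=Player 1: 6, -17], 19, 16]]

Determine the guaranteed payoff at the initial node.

C (Player 1): max(-9, 4, -10) = 4
D (Player 1): max(-1, -16) = -1
B (Player 2): min(4, -1) = -1
F (Player 1): max(6, 18, 0) = 18
G (Player 1): max(-14, 17) = 17
E (Player 2): min(18, 17, -19) = -19
I (Player 1): max(6, -17) = 6
H (Player 2): min(6, 19, 16) = 6
Root (Player 1): max(-1, -19, 6) = 6

6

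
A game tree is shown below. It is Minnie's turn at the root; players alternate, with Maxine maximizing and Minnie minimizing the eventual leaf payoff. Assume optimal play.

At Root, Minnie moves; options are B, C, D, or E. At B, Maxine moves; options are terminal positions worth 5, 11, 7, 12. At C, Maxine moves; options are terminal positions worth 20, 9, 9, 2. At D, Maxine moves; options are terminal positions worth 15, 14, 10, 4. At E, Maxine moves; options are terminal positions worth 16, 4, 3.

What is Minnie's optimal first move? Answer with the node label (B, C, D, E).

B

B (Maxine): max(5, 11, 7, 12) = 12
C (Maxine): max(20, 9, 9, 2) = 20
D (Maxine): max(15, 14, 10, 4) = 15
E (Maxine): max(16, 4, 3) = 16
Root (Minnie): min(12, 20, 15, 16) = 12
Minnie picks the child with the lowest value: B (value 12).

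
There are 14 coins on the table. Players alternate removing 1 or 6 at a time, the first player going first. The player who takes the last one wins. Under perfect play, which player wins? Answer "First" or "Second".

W/L table (W = player to move can force a win):
i:   0  1  2  3  4  5  6  7  8  9 10 11 12 13 14
     L  W  L  W  L  W  W  L  W  L  W  L  W  W  L
Position 14 is L, so the second player wins.

Second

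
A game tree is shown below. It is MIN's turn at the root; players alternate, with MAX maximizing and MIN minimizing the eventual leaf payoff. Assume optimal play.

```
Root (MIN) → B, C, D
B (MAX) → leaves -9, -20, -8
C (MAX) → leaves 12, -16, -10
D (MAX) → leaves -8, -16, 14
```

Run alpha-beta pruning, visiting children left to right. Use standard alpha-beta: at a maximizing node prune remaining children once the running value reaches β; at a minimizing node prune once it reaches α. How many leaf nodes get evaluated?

5

B [α=-∞,β=+∞]: v=-8
C [α=-∞,β=-8]: v=12 after child 1 ≥ β → β-cutoff, skip 2
D [α=-∞,β=-8]: v=-8 after child 1 ≥ β → β-cutoff, skip 2
Root [α=-∞,β=+∞]: v=-8
Leaves evaluated: 5 of 9.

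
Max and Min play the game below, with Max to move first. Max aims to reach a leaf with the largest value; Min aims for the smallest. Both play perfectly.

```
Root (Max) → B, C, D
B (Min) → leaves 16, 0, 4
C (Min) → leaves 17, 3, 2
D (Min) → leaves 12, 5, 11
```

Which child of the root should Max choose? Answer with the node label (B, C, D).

D

B (Min): min(16, 0, 4) = 0
C (Min): min(17, 3, 2) = 2
D (Min): min(12, 5, 11) = 5
Root (Max): max(0, 2, 5) = 5
Max picks the child with the highest value: D (value 5).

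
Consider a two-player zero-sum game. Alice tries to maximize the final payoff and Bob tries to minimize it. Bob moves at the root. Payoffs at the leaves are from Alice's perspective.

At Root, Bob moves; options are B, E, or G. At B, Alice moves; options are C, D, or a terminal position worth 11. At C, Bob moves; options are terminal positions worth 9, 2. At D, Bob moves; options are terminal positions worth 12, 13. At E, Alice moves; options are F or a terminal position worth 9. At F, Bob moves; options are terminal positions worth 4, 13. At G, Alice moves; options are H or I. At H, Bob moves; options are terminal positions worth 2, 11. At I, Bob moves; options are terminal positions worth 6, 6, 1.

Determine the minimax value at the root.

2

C (Bob): min(9, 2) = 2
D (Bob): min(12, 13) = 12
B (Alice): max(2, 12, 11) = 12
F (Bob): min(4, 13) = 4
E (Alice): max(4, 9) = 9
H (Bob): min(2, 11) = 2
I (Bob): min(6, 6, 1) = 1
G (Alice): max(2, 1) = 2
Root (Bob): min(12, 9, 2) = 2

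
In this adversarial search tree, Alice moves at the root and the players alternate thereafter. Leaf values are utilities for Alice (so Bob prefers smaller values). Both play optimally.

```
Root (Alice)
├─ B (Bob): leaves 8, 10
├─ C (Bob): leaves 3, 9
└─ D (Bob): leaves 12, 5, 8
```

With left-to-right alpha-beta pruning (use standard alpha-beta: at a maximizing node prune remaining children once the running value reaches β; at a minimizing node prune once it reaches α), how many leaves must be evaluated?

B [α=-∞,β=+∞]: v=8
C [α=8,β=+∞]: v=3 after child 1 ≤ α → α-cutoff, skip 1
D [α=8,β=+∞]: v=5 after child 2 ≤ α → α-cutoff, skip 1
Root [α=-∞,β=+∞]: v=8
Leaves evaluated: 5 of 7.

5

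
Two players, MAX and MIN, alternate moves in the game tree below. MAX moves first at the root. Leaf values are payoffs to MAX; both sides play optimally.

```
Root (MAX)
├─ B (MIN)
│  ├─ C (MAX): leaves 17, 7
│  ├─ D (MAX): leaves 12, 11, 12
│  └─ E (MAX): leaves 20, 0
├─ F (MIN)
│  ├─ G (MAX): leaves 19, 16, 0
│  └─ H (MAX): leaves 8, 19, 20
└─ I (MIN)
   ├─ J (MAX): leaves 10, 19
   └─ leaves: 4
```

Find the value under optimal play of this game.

C (MAX): max(17, 7) = 17
D (MAX): max(12, 11, 12) = 12
E (MAX): max(20, 0) = 20
B (MIN): min(17, 12, 20) = 12
G (MAX): max(19, 16, 0) = 19
H (MAX): max(8, 19, 20) = 20
F (MIN): min(19, 20) = 19
J (MAX): max(10, 19) = 19
I (MIN): min(19, 4) = 4
Root (MAX): max(12, 19, 4) = 19

19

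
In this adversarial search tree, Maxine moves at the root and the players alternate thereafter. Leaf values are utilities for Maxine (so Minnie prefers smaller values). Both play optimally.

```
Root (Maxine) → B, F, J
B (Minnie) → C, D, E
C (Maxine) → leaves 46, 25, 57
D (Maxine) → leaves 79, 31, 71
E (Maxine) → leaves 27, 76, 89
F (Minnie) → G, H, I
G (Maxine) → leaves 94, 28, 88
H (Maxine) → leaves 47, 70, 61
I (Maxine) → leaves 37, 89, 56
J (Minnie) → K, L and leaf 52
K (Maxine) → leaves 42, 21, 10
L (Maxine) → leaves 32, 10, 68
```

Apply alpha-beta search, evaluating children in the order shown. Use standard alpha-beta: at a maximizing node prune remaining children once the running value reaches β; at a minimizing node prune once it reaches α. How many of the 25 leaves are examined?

C [α=-∞,β=+∞]: v=57
D [α=-∞,β=57]: v=79 after child 1 ≥ β → β-cutoff, skip 2
E [α=-∞,β=57]: v=76 after child 2 ≥ β → β-cutoff, skip 1
B [α=-∞,β=+∞]: v=57
G [α=57,β=+∞]: v=94
H [α=57,β=94]: v=70
I [α=57,β=70]: v=89 after child 2 ≥ β → β-cutoff, skip 1
F [α=57,β=+∞]: v=70
K [α=70,β=+∞]: v=42
J [α=70,β=+∞]: v=42 after child 1 ≤ α → α-cutoff, skip 2
Root [α=-∞,β=+∞]: v=70
Leaves evaluated: 17 of 25.

17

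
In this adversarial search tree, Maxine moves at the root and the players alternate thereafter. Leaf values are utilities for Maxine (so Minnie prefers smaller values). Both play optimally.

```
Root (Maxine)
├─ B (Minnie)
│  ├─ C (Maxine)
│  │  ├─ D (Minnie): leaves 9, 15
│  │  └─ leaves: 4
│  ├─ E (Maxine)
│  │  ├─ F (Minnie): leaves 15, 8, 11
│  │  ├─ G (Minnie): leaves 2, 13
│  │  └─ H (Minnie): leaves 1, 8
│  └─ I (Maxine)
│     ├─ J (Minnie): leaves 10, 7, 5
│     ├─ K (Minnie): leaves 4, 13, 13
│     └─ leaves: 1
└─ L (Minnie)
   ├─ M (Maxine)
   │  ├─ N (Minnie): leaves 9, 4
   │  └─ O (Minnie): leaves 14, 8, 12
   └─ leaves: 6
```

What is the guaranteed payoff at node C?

D: min(9, 15) = 9
C: max(9, 4) = 9

9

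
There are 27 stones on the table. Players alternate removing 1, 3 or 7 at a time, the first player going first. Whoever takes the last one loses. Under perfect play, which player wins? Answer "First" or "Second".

i:   0  1  2  3  4  5  6  7  8  9 10 11 12 13 14 15 16 17 18 19 20 21 22 23 24 25 26 27
     W  L  W  L  W  L  W  L  W  L  W  L  W  L  W  L  W  L  W  L  W  L  W  L  W  L  W  L
Position 27 is L, so the second player wins.

Second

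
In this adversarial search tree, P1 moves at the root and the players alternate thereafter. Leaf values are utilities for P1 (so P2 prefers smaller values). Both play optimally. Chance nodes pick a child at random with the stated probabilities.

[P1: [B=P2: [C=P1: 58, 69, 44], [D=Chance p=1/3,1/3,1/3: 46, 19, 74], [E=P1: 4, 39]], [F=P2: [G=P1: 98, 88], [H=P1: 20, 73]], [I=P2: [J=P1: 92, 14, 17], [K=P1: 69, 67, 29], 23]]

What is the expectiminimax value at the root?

73

C (P1): max(58, 69, 44) = 69
D (Chance): 1/3·46 + 1/3·19 + 1/3·74 = 46.33
E (P1): max(4, 39) = 39
B (P2): min(69, 46.33, 39) = 39
G (P1): max(98, 88) = 98
H (P1): max(20, 73) = 73
F (P2): min(98, 73) = 73
J (P1): max(92, 14, 17) = 92
K (P1): max(69, 67, 29) = 69
I (P2): min(92, 69, 23) = 23
Root (P1): max(39, 73, 23) = 73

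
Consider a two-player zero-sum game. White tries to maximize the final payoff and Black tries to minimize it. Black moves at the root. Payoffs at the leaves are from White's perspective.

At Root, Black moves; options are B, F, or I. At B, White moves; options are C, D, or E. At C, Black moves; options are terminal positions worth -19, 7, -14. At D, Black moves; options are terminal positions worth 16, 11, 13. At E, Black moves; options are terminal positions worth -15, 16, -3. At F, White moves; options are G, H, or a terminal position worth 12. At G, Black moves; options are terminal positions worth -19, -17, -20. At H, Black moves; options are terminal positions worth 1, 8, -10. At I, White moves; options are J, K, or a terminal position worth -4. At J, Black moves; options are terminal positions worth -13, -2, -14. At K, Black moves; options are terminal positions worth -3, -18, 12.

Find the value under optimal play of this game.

C (Black): min(-19, 7, -14) = -19
D (Black): min(16, 11, 13) = 11
E (Black): min(-15, 16, -3) = -15
B (White): max(-19, 11, -15) = 11
G (Black): min(-19, -17, -20) = -20
H (Black): min(1, 8, -10) = -10
F (White): max(-20, -10, 12) = 12
J (Black): min(-13, -2, -14) = -14
K (Black): min(-3, -18, 12) = -18
I (White): max(-14, -18, -4) = -4
Root (Black): min(11, 12, -4) = -4

-4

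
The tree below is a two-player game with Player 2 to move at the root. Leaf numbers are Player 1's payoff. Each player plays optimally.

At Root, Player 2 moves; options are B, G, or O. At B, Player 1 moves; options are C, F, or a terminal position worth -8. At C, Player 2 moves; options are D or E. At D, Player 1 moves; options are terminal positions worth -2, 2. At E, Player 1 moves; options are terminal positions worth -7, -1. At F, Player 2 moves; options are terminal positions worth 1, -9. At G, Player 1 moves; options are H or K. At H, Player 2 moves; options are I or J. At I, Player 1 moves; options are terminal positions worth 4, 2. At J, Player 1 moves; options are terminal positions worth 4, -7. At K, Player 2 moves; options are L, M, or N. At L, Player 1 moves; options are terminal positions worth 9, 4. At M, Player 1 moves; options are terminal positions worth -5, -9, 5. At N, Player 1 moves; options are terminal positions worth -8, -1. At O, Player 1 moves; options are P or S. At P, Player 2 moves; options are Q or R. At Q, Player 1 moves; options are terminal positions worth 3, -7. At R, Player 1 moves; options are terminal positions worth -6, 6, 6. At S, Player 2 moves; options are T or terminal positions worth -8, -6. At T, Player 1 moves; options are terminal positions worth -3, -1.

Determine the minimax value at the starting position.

D (Player 1): max(-2, 2) = 2
E (Player 1): max(-7, -1) = -1
C (Player 2): min(2, -1) = -1
F (Player 2): min(1, -9) = -9
B (Player 1): max(-1, -9, -8) = -1
I (Player 1): max(4, 2) = 4
J (Player 1): max(4, -7) = 4
H (Player 2): min(4, 4) = 4
L (Player 1): max(9, 4) = 9
M (Player 1): max(-5, -9, 5) = 5
N (Player 1): max(-8, -1) = -1
K (Player 2): min(9, 5, -1) = -1
G (Player 1): max(4, -1) = 4
Q (Player 1): max(3, -7) = 3
R (Player 1): max(-6, 6, 6) = 6
P (Player 2): min(3, 6) = 3
T (Player 1): max(-3, -1) = -1
S (Player 2): min(-1, -8, -6) = -8
O (Player 1): max(3, -8) = 3
Root (Player 2): min(-1, 4, 3) = -1

-1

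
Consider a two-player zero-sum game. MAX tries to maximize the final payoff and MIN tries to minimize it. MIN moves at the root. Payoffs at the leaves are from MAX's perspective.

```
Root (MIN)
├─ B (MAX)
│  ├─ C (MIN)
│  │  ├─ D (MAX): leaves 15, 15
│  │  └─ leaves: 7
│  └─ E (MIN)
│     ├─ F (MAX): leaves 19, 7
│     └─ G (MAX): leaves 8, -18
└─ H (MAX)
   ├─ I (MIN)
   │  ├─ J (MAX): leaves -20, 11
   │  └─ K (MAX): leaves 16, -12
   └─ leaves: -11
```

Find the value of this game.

D (MAX): max(15, 15) = 15
C (MIN): min(15, 7) = 7
F (MAX): max(19, 7) = 19
G (MAX): max(8, -18) = 8
E (MIN): min(19, 8) = 8
B (MAX): max(7, 8) = 8
J (MAX): max(-20, 11) = 11
K (MAX): max(16, -12) = 16
I (MIN): min(11, 16) = 11
H (MAX): max(11, -11) = 11
Root (MIN): min(8, 11) = 8

8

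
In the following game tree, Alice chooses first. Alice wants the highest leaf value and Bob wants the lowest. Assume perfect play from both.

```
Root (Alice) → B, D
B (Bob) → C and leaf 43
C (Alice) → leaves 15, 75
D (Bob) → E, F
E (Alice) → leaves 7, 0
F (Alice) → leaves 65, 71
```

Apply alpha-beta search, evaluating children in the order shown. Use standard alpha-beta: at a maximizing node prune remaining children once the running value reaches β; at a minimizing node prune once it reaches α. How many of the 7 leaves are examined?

C [α=-∞,β=+∞]: v=75
B [α=-∞,β=+∞]: v=43
E [α=43,β=+∞]: v=7
D [α=43,β=+∞]: v=7 after child 1 ≤ α → α-cutoff, skip 1
Root [α=-∞,β=+∞]: v=43
Leaves evaluated: 5 of 7.

5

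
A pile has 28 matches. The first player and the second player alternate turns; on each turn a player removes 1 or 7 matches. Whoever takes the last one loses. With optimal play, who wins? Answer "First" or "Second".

First

W/L table (W = player to move can force a win):
i:   0  1  2  3  4  5  6  7  8  9 10 11 12 13 14 15 16 17 18 19 20 21 22 23 24 25 26 27 28
     W  L  W  L  W  L  W  L  W  L  W  L  W  L  W  L  W  L  W  L  W  L  W  L  W  L  W  L  W
Position 28 is W, so the first player wins.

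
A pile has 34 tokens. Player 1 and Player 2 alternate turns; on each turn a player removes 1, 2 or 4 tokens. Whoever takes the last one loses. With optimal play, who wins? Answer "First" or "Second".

Mark each pile size as W (mover wins) or L (mover loses):
i:   0  1  2  3  4  5  6  7  8  9 10 11 12 13 14 15 16 17 18 19 20 21 22 23 24 25 26 27 28 29 30 31 32 33 34
     W  L  W  W  L  W  W  L  W  W  L  W  W  L  W  W  L  W  W  L  W  W  L  W  W  L  W  W  L  W  W  L  W  W  L
Position 34 is L, so the second player wins.

Second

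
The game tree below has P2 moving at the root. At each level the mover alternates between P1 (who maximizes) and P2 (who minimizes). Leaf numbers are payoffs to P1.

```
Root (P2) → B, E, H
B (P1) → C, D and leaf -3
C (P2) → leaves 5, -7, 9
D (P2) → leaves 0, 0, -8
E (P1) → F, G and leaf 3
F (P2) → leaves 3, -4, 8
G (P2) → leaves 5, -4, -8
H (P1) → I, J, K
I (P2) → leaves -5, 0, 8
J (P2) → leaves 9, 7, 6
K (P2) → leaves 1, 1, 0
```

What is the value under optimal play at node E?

F: min(3, -4, 8) = -4
G: min(5, -4, -8) = -8
E: max(-4, -8, 3) = 3

3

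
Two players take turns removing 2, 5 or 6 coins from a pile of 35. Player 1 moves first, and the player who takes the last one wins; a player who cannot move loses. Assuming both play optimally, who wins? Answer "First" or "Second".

Positions where the player to move wins (W) vs loses (L):
i:   0  1  2  3  4  5  6  7  8  9 10 11 12 13 14 15 16 17 18 19 20 21 22 23 24 25 26 27 28 29 30 31 32 33 34 35
     L  L  W  W  L  W  W  W  L  W  W  L  L  W  W  L  W  W  W  L  W  W  L  L  W  W  L  W  W  W  L  W  W  L  L  W
Position 35 is W, so the first player wins.

First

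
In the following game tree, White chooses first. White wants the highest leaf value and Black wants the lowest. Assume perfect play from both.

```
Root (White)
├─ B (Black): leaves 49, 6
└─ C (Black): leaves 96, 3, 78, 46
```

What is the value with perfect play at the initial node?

B (Black): min(49, 6) = 6
C (Black): min(96, 3, 78, 46) = 3
Root (White): max(6, 3) = 6

6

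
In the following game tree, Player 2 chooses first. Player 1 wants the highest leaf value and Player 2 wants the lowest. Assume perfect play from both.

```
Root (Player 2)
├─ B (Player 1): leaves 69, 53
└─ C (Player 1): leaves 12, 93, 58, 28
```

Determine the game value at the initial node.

B (Player 1): max(69, 53) = 69
C (Player 1): max(12, 93, 58, 28) = 93
Root (Player 2): min(69, 93) = 69

69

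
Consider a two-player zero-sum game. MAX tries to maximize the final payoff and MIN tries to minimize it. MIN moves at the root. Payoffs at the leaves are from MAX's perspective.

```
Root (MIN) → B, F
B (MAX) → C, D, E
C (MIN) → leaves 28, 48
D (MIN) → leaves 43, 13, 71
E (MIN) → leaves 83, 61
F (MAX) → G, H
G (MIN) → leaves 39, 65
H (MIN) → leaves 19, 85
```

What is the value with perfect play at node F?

G: min(39, 65) = 39
H: min(19, 85) = 19
F: max(39, 19) = 39

39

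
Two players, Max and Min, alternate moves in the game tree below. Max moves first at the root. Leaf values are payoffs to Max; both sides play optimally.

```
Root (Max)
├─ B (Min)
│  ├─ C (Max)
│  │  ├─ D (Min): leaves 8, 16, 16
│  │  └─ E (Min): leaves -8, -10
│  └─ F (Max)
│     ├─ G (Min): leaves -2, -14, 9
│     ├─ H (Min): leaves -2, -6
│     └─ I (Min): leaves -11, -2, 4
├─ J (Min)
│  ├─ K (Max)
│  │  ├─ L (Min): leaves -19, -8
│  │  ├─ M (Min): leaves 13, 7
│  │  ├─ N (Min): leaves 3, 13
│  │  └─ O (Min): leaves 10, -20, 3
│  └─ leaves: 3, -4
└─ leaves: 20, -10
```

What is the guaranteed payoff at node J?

L: min(-19, -8) = -19
M: min(13, 7) = 7
N: min(3, 13) = 3
O: min(10, -20, 3) = -20
K: max(-19, 7, 3, -20) = 7
J: min(7, 3, -4) = -4

-4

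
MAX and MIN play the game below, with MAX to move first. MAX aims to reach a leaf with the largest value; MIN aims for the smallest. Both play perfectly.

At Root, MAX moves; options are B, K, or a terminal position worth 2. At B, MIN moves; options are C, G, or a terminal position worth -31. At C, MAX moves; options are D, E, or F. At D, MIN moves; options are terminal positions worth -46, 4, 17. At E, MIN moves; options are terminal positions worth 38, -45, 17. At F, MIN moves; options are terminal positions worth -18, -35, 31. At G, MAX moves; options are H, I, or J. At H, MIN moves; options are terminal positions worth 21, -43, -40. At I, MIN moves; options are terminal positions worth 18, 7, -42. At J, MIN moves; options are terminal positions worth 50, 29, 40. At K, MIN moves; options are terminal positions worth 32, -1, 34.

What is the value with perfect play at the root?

2

D (MIN): min(-46, 4, 17) = -46
E (MIN): min(38, -45, 17) = -45
F (MIN): min(-18, -35, 31) = -35
C (MAX): max(-46, -45, -35) = -35
H (MIN): min(21, -43, -40) = -43
I (MIN): min(18, 7, -42) = -42
J (MIN): min(50, 29, 40) = 29
G (MAX): max(-43, -42, 29) = 29
B (MIN): min(-35, 29, -31) = -35
K (MIN): min(32, -1, 34) = -1
Root (MAX): max(-35, -1, 2) = 2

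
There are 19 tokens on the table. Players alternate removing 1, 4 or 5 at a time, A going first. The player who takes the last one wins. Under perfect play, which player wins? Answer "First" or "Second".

First

Positions where the player to move wins (W) vs loses (L):
i:   0  1  2  3  4  5  6  7  8  9 10 11 12 13 14 15 16 17 18 19
     L  W  L  W  W  W  W  W  L  W  L  W  W  W  W  W  L  W  L  W
Position 19 is W, so the first player wins.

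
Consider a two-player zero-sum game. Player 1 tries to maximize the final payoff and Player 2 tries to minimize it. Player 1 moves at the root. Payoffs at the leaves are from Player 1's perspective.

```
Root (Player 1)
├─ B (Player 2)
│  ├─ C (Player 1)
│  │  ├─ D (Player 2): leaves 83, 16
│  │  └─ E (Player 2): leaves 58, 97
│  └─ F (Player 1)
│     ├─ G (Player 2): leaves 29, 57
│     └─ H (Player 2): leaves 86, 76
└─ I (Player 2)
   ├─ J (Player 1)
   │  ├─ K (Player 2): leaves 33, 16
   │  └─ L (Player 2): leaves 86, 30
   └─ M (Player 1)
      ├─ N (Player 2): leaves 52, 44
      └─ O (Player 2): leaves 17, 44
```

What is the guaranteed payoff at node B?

D: min(83, 16) = 16
E: min(58, 97) = 58
C: max(16, 58) = 58
G: min(29, 57) = 29
H: min(86, 76) = 76
F: max(29, 76) = 76
B: min(58, 76) = 58

58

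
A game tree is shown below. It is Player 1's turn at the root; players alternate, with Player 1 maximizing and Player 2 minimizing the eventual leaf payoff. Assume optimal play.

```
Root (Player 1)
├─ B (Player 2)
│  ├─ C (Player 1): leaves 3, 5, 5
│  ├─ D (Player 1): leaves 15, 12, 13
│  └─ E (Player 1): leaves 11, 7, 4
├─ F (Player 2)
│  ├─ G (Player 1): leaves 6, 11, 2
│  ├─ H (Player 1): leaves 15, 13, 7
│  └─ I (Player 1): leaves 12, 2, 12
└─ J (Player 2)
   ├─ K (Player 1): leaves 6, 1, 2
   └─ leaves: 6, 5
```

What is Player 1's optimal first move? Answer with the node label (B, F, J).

C (Player 1): max(3, 5, 5) = 5
D (Player 1): max(15, 12, 13) = 15
E (Player 1): max(11, 7, 4) = 11
B (Player 2): min(5, 15, 11) = 5
G (Player 1): max(6, 11, 2) = 11
H (Player 1): max(15, 13, 7) = 15
I (Player 1): max(12, 2, 12) = 12
F (Player 2): min(11, 15, 12) = 11
K (Player 1): max(6, 1, 2) = 6
J (Player 2): min(6, 6, 5) = 5
Root (Player 1): max(5, 11, 5) = 11
Player 1 picks the child with the highest value: F (value 11).

F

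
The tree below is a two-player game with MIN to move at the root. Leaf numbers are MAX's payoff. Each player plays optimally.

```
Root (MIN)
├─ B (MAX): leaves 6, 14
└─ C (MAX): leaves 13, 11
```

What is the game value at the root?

13

B (MAX): max(6, 14) = 14
C (MAX): max(13, 11) = 13
Root (MIN): min(14, 13) = 13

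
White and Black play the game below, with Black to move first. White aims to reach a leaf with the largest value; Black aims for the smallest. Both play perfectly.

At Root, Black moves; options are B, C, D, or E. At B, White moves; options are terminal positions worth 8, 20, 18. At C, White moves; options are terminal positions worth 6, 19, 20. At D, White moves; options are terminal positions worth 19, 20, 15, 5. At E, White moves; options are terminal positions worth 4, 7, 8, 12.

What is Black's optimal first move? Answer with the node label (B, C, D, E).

B (White): max(8, 20, 18) = 20
C (White): max(6, 19, 20) = 20
D (White): max(19, 20, 15, 5) = 20
E (White): max(4, 7, 8, 12) = 12
Root (Black): min(20, 20, 20, 12) = 12
Black picks the child with the lowest value: E (value 12).

E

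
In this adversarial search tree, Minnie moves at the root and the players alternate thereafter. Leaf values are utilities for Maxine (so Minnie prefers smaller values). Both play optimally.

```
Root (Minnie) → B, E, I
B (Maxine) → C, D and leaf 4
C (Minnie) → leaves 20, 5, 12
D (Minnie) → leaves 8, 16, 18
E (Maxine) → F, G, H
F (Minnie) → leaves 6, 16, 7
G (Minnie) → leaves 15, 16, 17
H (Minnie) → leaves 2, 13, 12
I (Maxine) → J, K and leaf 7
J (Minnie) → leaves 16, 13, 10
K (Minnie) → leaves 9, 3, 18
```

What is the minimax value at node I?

J: min(16, 13, 10) = 10
K: min(9, 3, 18) = 3
I: max(10, 3, 7) = 10

10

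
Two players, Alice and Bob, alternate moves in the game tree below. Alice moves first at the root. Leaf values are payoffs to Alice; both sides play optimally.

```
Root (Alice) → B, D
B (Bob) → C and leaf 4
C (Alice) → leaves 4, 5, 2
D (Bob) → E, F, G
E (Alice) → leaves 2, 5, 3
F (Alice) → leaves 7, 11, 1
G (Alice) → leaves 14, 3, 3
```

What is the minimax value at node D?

5

E: max(2, 5, 3) = 5
F: max(7, 11, 1) = 11
G: max(14, 3, 3) = 14
D: min(5, 11, 14) = 5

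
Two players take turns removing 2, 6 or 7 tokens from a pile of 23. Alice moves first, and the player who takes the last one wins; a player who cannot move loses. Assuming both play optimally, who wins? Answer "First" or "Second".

First

i:   0  1  2  3  4  5  6  7  8  9 10 11 12 13 14 15 16 17 18 19 20 21 22 23
     L  L  W  W  L  L  W  W  W  L  W  W  W  L  L  W  W  L  L  W  W  W  L  W
Position 23 is W, so the first player wins.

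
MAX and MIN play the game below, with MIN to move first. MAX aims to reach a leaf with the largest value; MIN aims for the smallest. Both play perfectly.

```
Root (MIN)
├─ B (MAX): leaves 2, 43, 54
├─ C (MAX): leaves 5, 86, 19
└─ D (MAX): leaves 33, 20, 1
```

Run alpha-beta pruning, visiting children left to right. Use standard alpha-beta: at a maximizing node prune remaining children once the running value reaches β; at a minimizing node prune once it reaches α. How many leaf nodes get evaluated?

B [α=-∞,β=+∞]: v=54
C [α=-∞,β=54]: v=86 after child 2 ≥ β → β-cutoff, skip 1
D [α=-∞,β=54]: v=33
Root [α=-∞,β=+∞]: v=33
Leaves evaluated: 8 of 9.

8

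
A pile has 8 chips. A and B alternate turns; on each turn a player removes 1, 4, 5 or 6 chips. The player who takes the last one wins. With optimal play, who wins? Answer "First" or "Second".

i:   0  1  2  3  4  5  6  7  8
     L  W  L  W  W  W  W  W  W
Position 8 is W, so the first player wins.

First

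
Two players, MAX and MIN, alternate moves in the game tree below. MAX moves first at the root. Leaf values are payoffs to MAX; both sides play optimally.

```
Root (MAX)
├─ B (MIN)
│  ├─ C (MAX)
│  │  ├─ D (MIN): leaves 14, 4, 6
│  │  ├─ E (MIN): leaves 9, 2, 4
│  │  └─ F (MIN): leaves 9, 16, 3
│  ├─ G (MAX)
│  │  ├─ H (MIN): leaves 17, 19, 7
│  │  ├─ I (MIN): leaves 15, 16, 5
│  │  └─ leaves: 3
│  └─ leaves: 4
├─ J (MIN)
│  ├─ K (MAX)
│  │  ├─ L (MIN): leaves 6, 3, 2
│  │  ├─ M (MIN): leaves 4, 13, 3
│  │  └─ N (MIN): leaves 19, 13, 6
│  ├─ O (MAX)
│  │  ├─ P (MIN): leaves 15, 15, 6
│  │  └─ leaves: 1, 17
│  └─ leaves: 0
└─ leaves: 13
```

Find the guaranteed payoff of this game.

D (MIN): min(14, 4, 6) = 4
E (MIN): min(9, 2, 4) = 2
F (MIN): min(9, 16, 3) = 3
C (MAX): max(4, 2, 3) = 4
H (MIN): min(17, 19, 7) = 7
I (MIN): min(15, 16, 5) = 5
G (MAX): max(7, 5, 3) = 7
B (MIN): min(4, 7, 4) = 4
L (MIN): min(6, 3, 2) = 2
M (MIN): min(4, 13, 3) = 3
N (MIN): min(19, 13, 6) = 6
K (MAX): max(2, 3, 6) = 6
P (MIN): min(15, 15, 6) = 6
O (MAX): max(6, 1, 17) = 17
J (MIN): min(6, 17, 0) = 0
Root (MAX): max(4, 0, 13) = 13

13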